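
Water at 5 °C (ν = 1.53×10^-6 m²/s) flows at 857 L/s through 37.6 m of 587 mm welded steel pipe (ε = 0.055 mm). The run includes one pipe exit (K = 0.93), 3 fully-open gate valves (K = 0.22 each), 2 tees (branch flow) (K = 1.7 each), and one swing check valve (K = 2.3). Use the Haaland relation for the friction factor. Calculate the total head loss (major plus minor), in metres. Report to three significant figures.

H_L ≈ 4.15 m

V = 4Q/(πD²) = 3.167 m/s; V²/2g = 0.5111 m
Re = 1.21×10^6, ε/D = 9.37×10^-5 → f = 0.01303 (Haaland)
Major: h_f = f(L/D)·V²/2g = 0.01303·64.05·0.5111 = 0.4266 m
Minor: ΣK = 7.29; h_m = ΣK·V²/2g = 3.726 m
Total H_L = 0.4266 + 3.726 = 4.153 m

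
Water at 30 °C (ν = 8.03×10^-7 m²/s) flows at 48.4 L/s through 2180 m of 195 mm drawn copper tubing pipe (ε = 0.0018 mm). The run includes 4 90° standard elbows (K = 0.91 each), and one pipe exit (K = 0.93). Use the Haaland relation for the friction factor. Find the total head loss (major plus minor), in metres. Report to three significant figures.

H_L ≈ 21.2 m

V = 4Q/(πD²) = 1.621 m/s; V²/2g = 0.1339 m
Re = 3.94×10^5, ε/D = 9.23×10^-6 → f = 0.01373 (Haaland)
Major: h_f = f(L/D)·V²/2g = 0.01373·11179·0.1339 = 20.55 m
Minor: ΣK = 4.57; h_m = ΣK·V²/2g = 0.6118 m
Total H_L = 20.55 + 0.6118 = 21.16 m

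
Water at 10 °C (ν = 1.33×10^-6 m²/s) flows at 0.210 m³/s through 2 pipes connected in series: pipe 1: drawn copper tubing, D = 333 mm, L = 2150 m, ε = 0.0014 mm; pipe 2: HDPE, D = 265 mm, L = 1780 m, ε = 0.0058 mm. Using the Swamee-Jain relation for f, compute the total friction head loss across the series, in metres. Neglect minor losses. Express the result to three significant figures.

H ≈ 86.9 m

Pipe 1: V = 2.411 m/s, Re = 6.04×10^5, ε/D = 4.20×10^-6, f = 0.01274, h_1 = f(L/D)V²/2g = 24.37 m
Pipe 2: V = 3.807 m/s, Re = 7.59×10^5, ε/D = 2.19×10^-5, f = 0.01261, h_2 = f(L/D)V²/2g = 62.57 m
Series → Q common, losses add: H = Σh = 86.93 m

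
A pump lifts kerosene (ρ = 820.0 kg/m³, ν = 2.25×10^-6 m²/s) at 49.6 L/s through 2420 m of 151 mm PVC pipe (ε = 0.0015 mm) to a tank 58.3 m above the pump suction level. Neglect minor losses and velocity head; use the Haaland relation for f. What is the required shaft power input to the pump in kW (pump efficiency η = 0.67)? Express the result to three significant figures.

P_shaft ≈ 93.6 kW

V = 4Q/(πD²) = 2.770 m/s; Re = 1.86×10^5; ε/D = 9.93×10^-6; f = 0.01578
h_f = f(L/D)V²/2g = 98.87 m
Total head H = z + h_f = 58.3 + 98.87 = 157.2 m
P_hyd = ρgQH = 820.0·9.81·0.0496·157.2 = 62.71 kW
P_shaft = P_hyd/η = 62.71/0.67 = 93.60 kW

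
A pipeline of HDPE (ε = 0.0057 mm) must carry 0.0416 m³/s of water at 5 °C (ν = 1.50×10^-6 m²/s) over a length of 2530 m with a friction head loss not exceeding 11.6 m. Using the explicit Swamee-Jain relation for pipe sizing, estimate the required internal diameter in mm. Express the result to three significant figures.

Swamee-Jain (Type III): D = 0.66·[ε^1.25·(LQ²/(gh_f))^4.75 + ν·Q^9.4·(L/(gh_f))^5.2]^0.04
LQ²/(gh_f) = 0.03848; L/(gh_f) = 22.23
Term 1 = ε^1.25·(…)^4.75 = 5.30×10^-14; Term 2 = ν·Q^9.4·(…)^5.2 = 1.58×10^-12
D = 0.66·(5.30×10^-14 + 1.58×10^-12)^0.04 = 0.2229 m = 223 mm
Check: V = 1.07 m/s, Re = 1.58×10^5, f = 0.01647, h_f = 10.8 m ≈ 11.6 m ✓

D ≈ 223 mm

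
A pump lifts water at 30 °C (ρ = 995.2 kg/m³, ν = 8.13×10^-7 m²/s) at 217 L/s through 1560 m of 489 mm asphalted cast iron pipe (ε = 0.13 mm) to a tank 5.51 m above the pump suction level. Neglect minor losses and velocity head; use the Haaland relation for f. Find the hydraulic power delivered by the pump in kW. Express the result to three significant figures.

V = 4Q/(πD²) = 1.155 m/s; Re = 6.95×10^5; ε/D = 2.66×10^-4; f = 0.01555
h_f = f(L/D)V²/2g = 3.376 m
Total head H = z + h_f = 5.51 + 3.376 = 8.886 m
P_hyd = ρgQH = 995.2·9.81·0.217·8.886 = 18.83 kW

P_hyd ≈ 18.8 kW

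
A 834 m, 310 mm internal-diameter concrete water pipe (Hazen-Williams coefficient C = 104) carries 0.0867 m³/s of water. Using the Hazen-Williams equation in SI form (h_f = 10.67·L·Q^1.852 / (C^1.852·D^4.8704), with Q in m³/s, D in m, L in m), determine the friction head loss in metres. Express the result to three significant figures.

h_f = 10.67·834·0.0867^1.852 / (104^1.852·0.310^4.8704) = 5.300 m

h_f ≈ 5.30 m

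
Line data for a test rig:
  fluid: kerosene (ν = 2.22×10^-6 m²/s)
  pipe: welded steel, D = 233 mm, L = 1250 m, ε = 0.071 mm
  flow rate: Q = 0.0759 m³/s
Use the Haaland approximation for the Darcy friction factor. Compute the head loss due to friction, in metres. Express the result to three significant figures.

V = 4Q/(πD²) = 4·0.0759/(π·0.233²) = 1.780 m/s
Re = VD/ν = 1.780·0.233/2.22×10^-6 = 1.87×10^5 → turbulent
ε/D = 0.071/233 = 3.05×10^-4
Haaland: f = 0.01767
h_f = f(L/D)V²/(2g) = 0.01767·(1250/0.233)·1.780²/(2·9.81) = 15.31 m

h_f ≈ 15.3 m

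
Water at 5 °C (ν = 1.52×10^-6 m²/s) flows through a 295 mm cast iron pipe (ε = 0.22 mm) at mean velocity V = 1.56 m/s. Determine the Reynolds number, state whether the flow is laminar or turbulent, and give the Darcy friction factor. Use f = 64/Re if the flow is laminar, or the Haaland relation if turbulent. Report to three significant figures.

Re ≈ 3.03×10^5; turbulent; f ≈ 0.0194

Re = VD/ν = 1.560·0.295/1.52×10^-6 = 3.03×10^5
Re > 4000 → turbulent; ε/D = 7.46×10^-4
Haaland: f = 0.01937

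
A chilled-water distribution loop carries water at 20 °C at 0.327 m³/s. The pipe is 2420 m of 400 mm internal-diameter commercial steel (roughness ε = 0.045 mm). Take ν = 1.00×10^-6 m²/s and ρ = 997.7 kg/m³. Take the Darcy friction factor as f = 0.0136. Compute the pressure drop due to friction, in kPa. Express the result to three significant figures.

Δp ≈ 278 kPa

V = 4Q/(πD²) = 4·0.327/(π·0.400²) = 2.602 m/s
h_f = f(L/D)V²/(2g) = 0.01360·(2420/0.400)·2.602²/(2·9.81) = 28.40 m
Δp = ρg·h_f = 997.7·9.81·28.40 = 277.9 kPa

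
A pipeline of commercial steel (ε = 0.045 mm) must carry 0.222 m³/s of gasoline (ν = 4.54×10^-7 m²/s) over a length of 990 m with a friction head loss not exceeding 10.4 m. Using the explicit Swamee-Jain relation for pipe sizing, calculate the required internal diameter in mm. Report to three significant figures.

D ≈ 352 mm

Swamee-Jain (Type III): D = 0.66·[ε^1.25·(LQ²/(gh_f))^4.75 + ν·Q^9.4·(L/(gh_f))^5.2]^0.04
LQ²/(gh_f) = 0.4782; L/(gh_f) = 9.704
Term 1 = ε^1.25·(…)^4.75 = 1.11×10^-7; Term 2 = ν·Q^9.4·(…)^5.2 = 4.41×10^-8
D = 0.66·(1.11×10^-7 + 4.41×10^-8)^0.04 = 0.3525 m = 352 mm
Check: V = 2.27 m/s, Re = 1.77×10^6, f = 0.01341, h_f = 9.94 m ≈ 10.4 m ✓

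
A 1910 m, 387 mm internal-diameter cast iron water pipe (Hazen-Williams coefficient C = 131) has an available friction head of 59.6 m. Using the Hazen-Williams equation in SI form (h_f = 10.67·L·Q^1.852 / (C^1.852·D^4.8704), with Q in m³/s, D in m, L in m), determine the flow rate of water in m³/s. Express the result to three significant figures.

Q ≈ 0.462 m³/s

Rearranging: Q = [h_f·C^1.852·D^4.8704 / (10.67·L)]^(1/1.852)
Q = [59.6·131^1.852·0.387^4.8704 / (10.67·1910)]^0.540 = 0.4622 m³/s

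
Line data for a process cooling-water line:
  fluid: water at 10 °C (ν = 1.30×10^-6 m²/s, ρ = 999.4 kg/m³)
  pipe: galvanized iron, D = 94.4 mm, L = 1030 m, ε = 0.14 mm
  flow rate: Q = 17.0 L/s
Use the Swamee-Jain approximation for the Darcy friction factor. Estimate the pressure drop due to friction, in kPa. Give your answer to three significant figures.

V = 4Q/(πD²) = 4·0.0170/(π·0.0944²) = 2.429 m/s
Re = VD/ν = 2.429·0.0944/1.30×10^-6 = 1.76×10^5 → turbulent
ε/D = 0.14/94.4 = 0.00148
Swamee-Jain: f = 0.02306
h_f = f(L/D)V²/(2g) = 0.02306·(1030/0.0944)·2.429²/(2·9.81) = 75.66 m
Δp = ρg·h_f = 999.4·9.81·75.66 = 741.7 kPa

Δp ≈ 742 kPa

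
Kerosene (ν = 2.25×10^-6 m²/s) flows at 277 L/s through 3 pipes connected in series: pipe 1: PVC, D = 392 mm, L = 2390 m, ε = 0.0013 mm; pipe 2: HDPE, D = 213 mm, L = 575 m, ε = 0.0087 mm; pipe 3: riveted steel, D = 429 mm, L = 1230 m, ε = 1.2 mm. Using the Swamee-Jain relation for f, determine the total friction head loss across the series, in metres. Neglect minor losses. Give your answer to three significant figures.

Pipe 1: V = 2.295 m/s, Re = 4.00×10^5, ε/D = 3.32×10^-6, f = 0.01368, h_1 = f(L/D)V²/2g = 22.39 m
Pipe 2: V = 7.774 m/s, Re = 7.36×10^5, ε/D = 4.08×10^-5, f = 0.01300, h_2 = f(L/D)V²/2g = 108.1 m
Pipe 3: V = 1.916 m/s, Re = 3.65×10^5, ε/D = 0.00280, f = 0.02618, h_3 = f(L/D)V²/2g = 14.05 m
Series → Q common, losses add: H = Σh = 144.5 m

H ≈ 145 m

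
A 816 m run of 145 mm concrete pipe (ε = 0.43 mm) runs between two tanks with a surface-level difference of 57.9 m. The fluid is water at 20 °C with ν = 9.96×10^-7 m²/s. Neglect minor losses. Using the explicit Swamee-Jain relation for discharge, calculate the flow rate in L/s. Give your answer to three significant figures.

Swamee-Jain (Type II): Q = -0.965·√(gD⁵h_f/L)·ln[ε/(3.7D) + √(3.17ν²L/(gD³h_f))]
√(gD⁵h_f/L) = √(9.81·0.145⁵·57.9/816) = 0.006680
ε/(3.7D) = 8.01×10^-4; √(3.17ν²L/(gD³h_f)) = 3.85×10^-5
Q = -0.965·0.006680·ln(8.400×10^-4) = 0.04565 m³/s
Check: V = 2.76 m/s, Re = 4.02×10^5, f = 0.02654, h_f = 58.2 m ≈ 57.9 m ✓

Q ≈ 45.6 L/s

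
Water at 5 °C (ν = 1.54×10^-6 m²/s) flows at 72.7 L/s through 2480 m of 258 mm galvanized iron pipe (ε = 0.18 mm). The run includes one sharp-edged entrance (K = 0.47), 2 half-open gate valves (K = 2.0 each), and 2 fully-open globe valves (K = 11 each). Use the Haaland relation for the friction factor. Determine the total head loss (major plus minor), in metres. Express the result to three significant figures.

H_L ≈ 21.0 m

V = 4Q/(πD²) = 1.391 m/s; V²/2g = 0.09856 m
Re = 2.33×10^5, ε/D = 6.98×10^-4 → f = 0.01942 (Haaland)
Major: h_f = f(L/D)·V²/2g = 0.01942·9612·0.09856 = 18.39 m
Minor: ΣK = 26.5; h_m = ΣK·V²/2g = 2.609 m
Total H_L = 18.39 + 2.609 = 21.00 m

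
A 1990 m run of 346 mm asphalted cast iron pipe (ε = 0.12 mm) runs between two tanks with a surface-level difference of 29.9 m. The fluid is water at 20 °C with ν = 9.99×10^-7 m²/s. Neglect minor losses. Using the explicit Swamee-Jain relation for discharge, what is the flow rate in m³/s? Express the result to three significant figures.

Swamee-Jain (Type II): Q = -0.965·√(gD⁵h_f/L)·ln[ε/(3.7D) + √(3.17ν²L/(gD³h_f))]
√(gD⁵h_f/L) = √(9.81·0.346⁵·29.9/1990) = 0.02704
ε/(3.7D) = 9.37×10^-5; √(3.17ν²L/(gD³h_f)) = 2.28×10^-5
Q = -0.965·0.02704·ln(1.165×10^-4) = 0.2363 m³/s
Check: V = 2.51 m/s, Re = 8.70×10^5, f = 0.01625, h_f = 30.1 m ≈ 29.9 m ✓

Q ≈ 0.236 m³/s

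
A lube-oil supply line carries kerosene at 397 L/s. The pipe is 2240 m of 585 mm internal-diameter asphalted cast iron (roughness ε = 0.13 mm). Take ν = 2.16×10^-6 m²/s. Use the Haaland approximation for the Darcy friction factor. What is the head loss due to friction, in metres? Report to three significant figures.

h_f ≈ 6.72 m

V = 4Q/(πD²) = 4·0.397/(π·0.585²) = 1.477 m/s
Re = VD/ν = 1.477·0.585/2.16×10^-6 = 4.00×10^5 → turbulent
ε/D = 0.13/585 = 2.22×10^-4
Haaland: f = 0.01579
h_f = f(L/D)V²/(2g) = 0.01579·(2240/0.585)·1.477²/(2·9.81) = 6.721 m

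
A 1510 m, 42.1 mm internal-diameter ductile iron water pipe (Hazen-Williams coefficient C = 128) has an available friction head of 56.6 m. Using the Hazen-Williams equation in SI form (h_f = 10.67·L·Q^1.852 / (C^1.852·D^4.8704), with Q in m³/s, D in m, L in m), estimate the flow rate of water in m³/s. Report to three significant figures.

Q ≈ 0.00146 m³/s

Rearranging: Q = [h_f·C^1.852·D^4.8704 / (10.67·L)]^(1/1.852)
Q = [56.6·128^1.852·0.0421^4.8704 / (10.67·1510)]^0.540 = 0.001459 m³/s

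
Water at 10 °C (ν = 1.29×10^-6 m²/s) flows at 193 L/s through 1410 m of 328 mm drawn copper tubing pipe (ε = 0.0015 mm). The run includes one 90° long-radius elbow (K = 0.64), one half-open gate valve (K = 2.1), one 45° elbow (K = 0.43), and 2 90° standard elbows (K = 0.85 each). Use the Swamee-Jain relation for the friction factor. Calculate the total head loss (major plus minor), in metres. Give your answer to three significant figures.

V = 4Q/(πD²) = 2.284 m/s; V²/2g = 0.2659 m
Re = 5.81×10^5, ε/D = 4.57×10^-6 → f = 0.01283 (Swamee-Jain)
Major: h_f = f(L/D)·V²/2g = 0.01283·4299·0.2659 = 14.66 m
Minor: ΣK = 4.87; h_m = ΣK·V²/2g = 1.295 m
Total H_L = 14.66 + 1.295 = 15.96 m

H_L ≈ 16.0 m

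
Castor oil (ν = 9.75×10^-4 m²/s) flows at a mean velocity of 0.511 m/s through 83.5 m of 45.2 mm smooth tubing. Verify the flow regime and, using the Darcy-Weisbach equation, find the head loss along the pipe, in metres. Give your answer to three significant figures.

Re = VD/ν = 0.511·0.04520/9.75×10^-4 = 23.7 → laminar (Re < 2300)
f = 64/Re = 2.702
h_f = f(L/D)V²/(2g) = 2.702·(83.5/0.04520)·0.511²/(2·9.81) = 66.42 m

h_f ≈ 66.4 m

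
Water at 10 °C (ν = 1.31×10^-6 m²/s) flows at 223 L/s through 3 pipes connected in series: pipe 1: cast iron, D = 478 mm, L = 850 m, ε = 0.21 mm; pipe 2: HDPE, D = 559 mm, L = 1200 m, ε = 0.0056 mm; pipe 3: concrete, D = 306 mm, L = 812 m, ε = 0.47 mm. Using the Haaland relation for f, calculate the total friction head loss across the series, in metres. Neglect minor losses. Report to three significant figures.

H ≈ 31.2 m

Pipe 1: V = 1.243 m/s, Re = 4.53×10^5, ε/D = 4.39×10^-4, f = 0.01727, h_1 = f(L/D)V²/2g = 2.417 m
Pipe 2: V = 0.9086 m/s, Re = 3.88×10^5, ε/D = 1.00×10^-5, f = 0.01377, h_2 = f(L/D)V²/2g = 1.244 m
Pipe 3: V = 3.032 m/s, Re = 7.08×10^5, ε/D = 0.00154, f = 0.02218, h_3 = f(L/D)V²/2g = 27.58 m
Series → Q common, losses add: H = Σh = 31.24 m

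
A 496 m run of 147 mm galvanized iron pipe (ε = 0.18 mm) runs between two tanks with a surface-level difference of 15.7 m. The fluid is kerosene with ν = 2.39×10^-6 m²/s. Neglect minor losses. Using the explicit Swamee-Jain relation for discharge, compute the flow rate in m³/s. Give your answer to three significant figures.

Swamee-Jain (Type II): Q = -0.965·√(gD⁵h_f/L)·ln[ε/(3.7D) + √(3.17ν²L/(gD³h_f))]
√(gD⁵h_f/L) = √(9.81·0.147⁵·15.7/496) = 0.004617
ε/(3.7D) = 3.31×10^-4; √(3.17ν²L/(gD³h_f)) = 1.35×10^-4
Q = -0.965·0.004617·ln(4.664×10^-4) = 0.03417 m³/s
Check: V = 2.01 m/s, Re = 1.24×10^5, f = 0.02271, h_f = 15.8 m ≈ 15.7 m ✓

Q ≈ 0.0342 m³/s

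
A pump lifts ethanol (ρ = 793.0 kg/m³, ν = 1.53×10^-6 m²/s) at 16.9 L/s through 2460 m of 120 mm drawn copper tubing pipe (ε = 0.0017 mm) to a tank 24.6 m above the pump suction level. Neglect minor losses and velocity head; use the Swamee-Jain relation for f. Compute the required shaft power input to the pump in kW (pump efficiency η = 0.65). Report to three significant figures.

V = 4Q/(πD²) = 1.494 m/s; Re = 1.17×10^5; ε/D = 1.42×10^-5; f = 0.01738
h_f = f(L/D)V²/2g = 40.55 m
Total head H = z + h_f = 24.6 + 40.55 = 65.15 m
P_hyd = ρgQH = 793.0·9.81·0.0169·65.15 = 8.565 kW
P_shaft = P_hyd/η = 8.565/0.65 = 13.18 kW

P_shaft ≈ 13.2 kW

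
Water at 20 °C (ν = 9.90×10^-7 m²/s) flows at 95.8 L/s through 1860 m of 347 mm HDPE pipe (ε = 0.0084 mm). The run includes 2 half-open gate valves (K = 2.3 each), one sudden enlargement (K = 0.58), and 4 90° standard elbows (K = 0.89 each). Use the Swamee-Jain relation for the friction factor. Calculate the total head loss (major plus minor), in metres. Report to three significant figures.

H_L ≈ 4.45 m

V = 4Q/(πD²) = 1.013 m/s; V²/2g = 0.05230 m
Re = 3.55×10^5, ε/D = 2.42×10^-5 → f = 0.01424 (Swamee-Jain)
Major: h_f = f(L/D)·V²/2g = 0.01424·5360·0.05230 = 3.992 m
Minor: ΣK = 8.74; h_m = ΣK·V²/2g = 0.4571 m
Total H_L = 3.992 + 0.4571 = 4.450 m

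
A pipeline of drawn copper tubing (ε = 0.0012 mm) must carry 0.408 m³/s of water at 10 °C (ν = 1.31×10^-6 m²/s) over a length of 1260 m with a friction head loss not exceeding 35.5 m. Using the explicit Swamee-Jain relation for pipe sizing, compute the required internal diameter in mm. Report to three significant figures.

Swamee-Jain (Type III): D = 0.66·[ε^1.25·(LQ²/(gh_f))^4.75 + ν·Q^9.4·(L/(gh_f))^5.2]^0.04
LQ²/(gh_f) = 0.6023; L/(gh_f) = 3.618
Term 1 = ε^1.25·(…)^4.75 = 3.57×10^-9; Term 2 = ν·Q^9.4·(…)^5.2 = 2.30×10^-7
D = 0.66·(3.57×10^-9 + 2.30×10^-7)^0.04 = 0.3583 m = 358 mm
Check: V = 4.05 m/s, Re = 1.11×10^6, f = 0.01150, h_f = 33.7 m ≈ 35.5 m ✓

D ≈ 358 mm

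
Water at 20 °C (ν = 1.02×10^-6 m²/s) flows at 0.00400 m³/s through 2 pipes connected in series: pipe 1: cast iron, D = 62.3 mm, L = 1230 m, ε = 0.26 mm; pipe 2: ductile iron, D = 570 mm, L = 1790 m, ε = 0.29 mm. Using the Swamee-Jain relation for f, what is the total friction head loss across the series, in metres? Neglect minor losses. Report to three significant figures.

H ≈ 52.6 m

Pipe 1: V = 1.312 m/s, Re = 8.01×10^4, ε/D = 0.00417, f = 0.03035, h_1 = f(L/D)V²/2g = 52.59 m
Pipe 2: V = 0.01568 m/s, Re = 8760, ε/D = 5.09×10^-4, f = 0.03296, h_2 = f(L/D)V²/2g = 0.001296 m
Series → Q common, losses add: H = Σh = 52.59 m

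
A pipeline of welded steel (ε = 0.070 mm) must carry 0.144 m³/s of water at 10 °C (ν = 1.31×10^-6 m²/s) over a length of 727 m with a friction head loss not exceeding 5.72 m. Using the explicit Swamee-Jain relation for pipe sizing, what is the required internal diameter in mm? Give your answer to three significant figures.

Swamee-Jain (Type III): D = 0.66·[ε^1.25·(LQ²/(gh_f))^4.75 + ν·Q^9.4·(L/(gh_f))^5.2]^0.04
LQ²/(gh_f) = 0.2687; L/(gh_f) = 12.96
Term 1 = ε^1.25·(…)^4.75 = 1.24×10^-8; Term 2 = ν·Q^9.4·(…)^5.2 = 9.79×10^-9
D = 0.66·(1.24×10^-8 + 9.79×10^-9)^0.04 = 0.3262 m = 326 mm
Check: V = 1.72 m/s, Re = 4.29×10^5, f = 0.01586, h_f = 5.35 m ≈ 5.72 m ✓

D ≈ 326 mm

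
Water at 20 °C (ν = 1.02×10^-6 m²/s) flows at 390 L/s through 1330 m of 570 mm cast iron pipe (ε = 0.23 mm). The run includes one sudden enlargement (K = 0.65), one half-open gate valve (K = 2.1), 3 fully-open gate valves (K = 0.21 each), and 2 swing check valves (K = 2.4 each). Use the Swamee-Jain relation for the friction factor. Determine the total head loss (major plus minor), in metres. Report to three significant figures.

H_L ≈ 5.61 m

V = 4Q/(πD²) = 1.528 m/s; V²/2g = 0.1191 m
Re = 8.54×10^5, ε/D = 4.04×10^-4 → f = 0.01671 (Swamee-Jain)
Major: h_f = f(L/D)·V²/2g = 0.01671·2333·0.1191 = 4.641 m
Minor: ΣK = 8.18; h_m = ΣK·V²/2g = 0.9739 m
Total H_L = 4.641 + 0.9739 = 5.615 m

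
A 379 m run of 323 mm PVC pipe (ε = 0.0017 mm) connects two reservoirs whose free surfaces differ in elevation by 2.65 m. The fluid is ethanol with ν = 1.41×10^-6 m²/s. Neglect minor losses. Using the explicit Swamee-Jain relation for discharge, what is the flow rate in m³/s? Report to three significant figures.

Q ≈ 0.147 m³/s

Swamee-Jain (Type II): Q = -0.965·√(gD⁵h_f/L)·ln[ε/(3.7D) + √(3.17ν²L/(gD³h_f))]
√(gD⁵h_f/L) = √(9.81·0.323⁵·2.65/379) = 0.01553
ε/(3.7D) = 1.42×10^-6; √(3.17ν²L/(gD³h_f)) = 5.22×10^-5
Q = -0.965·0.01553·ln(5.364×10^-5) = 0.1474 m³/s
Check: V = 1.80 m/s, Re = 4.12×10^5, f = 0.01363, h_f = 2.64 m ≈ 2.65 m ✓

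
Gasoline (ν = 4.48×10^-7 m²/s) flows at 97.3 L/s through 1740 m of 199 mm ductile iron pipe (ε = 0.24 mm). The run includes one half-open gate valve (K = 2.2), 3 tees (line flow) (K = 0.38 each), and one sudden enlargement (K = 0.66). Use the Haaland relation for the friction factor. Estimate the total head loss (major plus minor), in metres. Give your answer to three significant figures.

H_L ≈ 92.6 m

V = 4Q/(πD²) = 3.128 m/s; V²/2g = 0.4988 m
Re = 1.39×10^6, ε/D = 0.00121 → f = 0.02077 (Haaland)
Major: h_f = f(L/D)·V²/2g = 0.02077·8744·0.4988 = 90.60 m
Minor: ΣK = 4.00; h_m = ΣK·V²/2g = 1.995 m
Total H_L = 90.60 + 1.995 = 92.59 m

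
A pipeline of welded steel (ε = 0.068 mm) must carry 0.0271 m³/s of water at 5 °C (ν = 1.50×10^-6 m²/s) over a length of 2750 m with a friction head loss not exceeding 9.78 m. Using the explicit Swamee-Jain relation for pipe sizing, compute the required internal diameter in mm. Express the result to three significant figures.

Swamee-Jain (Type III): D = 0.66·[ε^1.25·(LQ²/(gh_f))^4.75 + ν·Q^9.4·(L/(gh_f))^5.2]^0.04
LQ²/(gh_f) = 0.02105; L/(gh_f) = 28.66
Term 1 = ε^1.25·(…)^4.75 = 6.70×10^-14; Term 2 = ν·Q^9.4·(…)^5.2 = 1.06×10^-13
D = 0.66·(6.70×10^-14 + 1.06×10^-13)^0.04 = 0.2037 m = 204 mm
Check: V = 0.831 m/s, Re = 1.13×10^5, f = 0.01932, h_f = 9.19 m ≈ 9.78 m ✓

D ≈ 204 mm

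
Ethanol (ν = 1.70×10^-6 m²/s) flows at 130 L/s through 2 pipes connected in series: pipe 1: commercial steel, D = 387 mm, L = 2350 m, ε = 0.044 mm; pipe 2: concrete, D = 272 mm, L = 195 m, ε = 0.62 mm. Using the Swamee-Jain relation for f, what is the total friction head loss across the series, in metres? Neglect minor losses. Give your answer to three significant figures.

Pipe 1: V = 1.105 m/s, Re = 2.52×10^5, ε/D = 1.14×10^-4, f = 0.01595, h_1 = f(L/D)V²/2g = 6.029 m
Pipe 2: V = 2.237 m/s, Re = 3.58×10^5, ε/D = 0.00228, f = 0.02485, h_2 = f(L/D)V²/2g = 4.546 m
Series → Q common, losses add: H = Σh = 10.57 m

H ≈ 10.6 m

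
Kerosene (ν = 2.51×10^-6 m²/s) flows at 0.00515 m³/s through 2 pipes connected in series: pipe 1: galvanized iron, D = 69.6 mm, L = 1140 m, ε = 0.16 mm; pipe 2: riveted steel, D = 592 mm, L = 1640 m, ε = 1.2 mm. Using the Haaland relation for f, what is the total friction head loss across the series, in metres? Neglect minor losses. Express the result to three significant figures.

Pipe 1: V = 1.354 m/s, Re = 3.75×10^4, ε/D = 0.00230, f = 0.02771, h_1 = f(L/D)V²/2g = 42.38 m
Pipe 2: V = 0.01871 m/s, Re = 4410, ε/D = 0.00203, f = 0.04099, h_2 = f(L/D)V²/2g = 0.002026 m
Series → Q common, losses add: H = Σh = 42.38 m

H ≈ 42.4 m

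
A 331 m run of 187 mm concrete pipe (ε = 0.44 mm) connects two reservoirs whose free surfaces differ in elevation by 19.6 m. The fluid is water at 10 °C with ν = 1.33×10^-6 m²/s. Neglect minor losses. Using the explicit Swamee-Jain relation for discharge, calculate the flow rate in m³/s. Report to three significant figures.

Swamee-Jain (Type II): Q = -0.965·√(gD⁵h_f/L)·ln[ε/(3.7D) + √(3.17ν²L/(gD³h_f))]
√(gD⁵h_f/L) = √(9.81·0.187⁵·19.6/331) = 0.01153
ε/(3.7D) = 6.36×10^-4; √(3.17ν²L/(gD³h_f)) = 3.84×10^-5
Q = -0.965·0.01153·ln(6.744×10^-4) = 0.08121 m³/s
Check: V = 2.96 m/s, Re = 4.16×10^5, f = 0.02498, h_f = 19.7 m ≈ 19.6 m ✓

Q ≈ 0.0812 m³/s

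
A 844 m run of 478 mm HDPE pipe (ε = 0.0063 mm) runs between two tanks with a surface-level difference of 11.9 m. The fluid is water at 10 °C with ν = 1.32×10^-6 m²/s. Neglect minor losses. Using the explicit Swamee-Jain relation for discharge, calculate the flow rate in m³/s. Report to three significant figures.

Q ≈ 0.606 m³/s

Swamee-Jain (Type II): Q = -0.965·√(gD⁵h_f/L)·ln[ε/(3.7D) + √(3.17ν²L/(gD³h_f))]
√(gD⁵h_f/L) = √(9.81·0.478⁵·11.9/844) = 0.05875
ε/(3.7D) = 3.56×10^-6; √(3.17ν²L/(gD³h_f)) = 1.91×10^-5
Q = -0.965·0.05875·ln(2.268×10^-5) = 0.6063 m³/s
Check: V = 3.38 m/s, Re = 1.22×10^6, f = 0.01158, h_f = 11.9 m ≈ 11.9 m ✓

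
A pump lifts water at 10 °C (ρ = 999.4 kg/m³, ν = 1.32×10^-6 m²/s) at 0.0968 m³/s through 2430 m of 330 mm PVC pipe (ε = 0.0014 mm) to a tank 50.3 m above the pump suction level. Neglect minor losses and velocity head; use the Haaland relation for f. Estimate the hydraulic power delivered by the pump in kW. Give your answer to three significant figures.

V = 4Q/(πD²) = 1.132 m/s; Re = 2.83×10^5; ε/D = 4.24×10^-6; f = 0.01453
h_f = f(L/D)V²/2g = 6.987 m
Total head H = z + h_f = 50.3 + 6.987 = 57.29 m
P_hyd = ρgQH = 999.4·9.81·0.0968·57.29 = 54.37 kW

P_hyd ≈ 54.4 kW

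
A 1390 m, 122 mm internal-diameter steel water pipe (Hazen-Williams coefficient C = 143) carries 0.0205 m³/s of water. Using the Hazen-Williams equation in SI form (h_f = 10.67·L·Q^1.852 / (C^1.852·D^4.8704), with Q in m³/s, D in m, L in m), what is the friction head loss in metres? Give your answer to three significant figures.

h_f = 10.67·1390·0.0205^1.852 / (143^1.852·0.122^4.8704) = 31.82 m

h_f ≈ 31.8 m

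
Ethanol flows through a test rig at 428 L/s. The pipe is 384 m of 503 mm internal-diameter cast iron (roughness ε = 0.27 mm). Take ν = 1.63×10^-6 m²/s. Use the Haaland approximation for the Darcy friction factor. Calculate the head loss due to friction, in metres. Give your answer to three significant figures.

V = 4Q/(πD²) = 4·0.428/(π·0.503²) = 2.154 m/s
Re = VD/ν = 2.154·0.503/1.63×10^-6 = 6.65×10^5 → turbulent
ε/D = 0.27/503 = 5.37×10^-4
Haaland: f = 0.01762
h_f = f(L/D)V²/(2g) = 0.01762·(384/0.503)·2.154²/(2·9.81) = 3.180 m

h_f ≈ 3.18 m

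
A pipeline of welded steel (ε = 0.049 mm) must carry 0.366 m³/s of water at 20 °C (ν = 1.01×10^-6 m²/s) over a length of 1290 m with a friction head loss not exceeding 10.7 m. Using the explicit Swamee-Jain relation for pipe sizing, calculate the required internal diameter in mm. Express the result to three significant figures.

Swamee-Jain (Type III): D = 0.66·[ε^1.25·(LQ²/(gh_f))^4.75 + ν·Q^9.4·(L/(gh_f))^5.2]^0.04
LQ²/(gh_f) = 1.646; L/(gh_f) = 12.29
Term 1 = ε^1.25·(…)^4.75 = 4.38×10^-5; Term 2 = ν·Q^9.4·(…)^5.2 = 3.69×10^-5
D = 0.66·(4.38×10^-5 + 3.69×10^-5)^0.04 = 0.4527 m = 453 mm
Check: V = 2.27 m/s, Re = 1.02×10^6, f = 0.01361, h_f = 10.2 m ≈ 10.7 m ✓

D ≈ 453 mm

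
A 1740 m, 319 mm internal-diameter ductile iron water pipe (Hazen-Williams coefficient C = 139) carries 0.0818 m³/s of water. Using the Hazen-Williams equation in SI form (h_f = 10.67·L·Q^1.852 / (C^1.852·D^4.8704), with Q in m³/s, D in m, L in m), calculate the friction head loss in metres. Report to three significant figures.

h_f = 10.67·1740·0.0818^1.852 / (139^1.852·0.319^4.8704) = 5.047 m

h_f ≈ 5.05 m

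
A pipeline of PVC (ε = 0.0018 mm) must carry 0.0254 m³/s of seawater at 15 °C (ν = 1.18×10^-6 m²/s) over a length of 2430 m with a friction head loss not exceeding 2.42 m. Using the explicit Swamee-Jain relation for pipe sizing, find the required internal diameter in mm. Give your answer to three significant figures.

D ≈ 252 mm

Swamee-Jain (Type III): D = 0.66·[ε^1.25·(LQ²/(gh_f))^4.75 + ν·Q^9.4·(L/(gh_f))^5.2]^0.04
LQ²/(gh_f) = 0.06604; L/(gh_f) = 102.4
Term 1 = ε^1.25·(…)^4.75 = 1.63×10^-13; Term 2 = ν·Q^9.4·(…)^5.2 = 3.39×10^-11
D = 0.66·(1.63×10^-13 + 3.39×10^-11)^0.04 = 0.2517 m = 252 mm
Check: V = 0.511 m/s, Re = 1.09×10^5, f = 0.01759, h_f = 2.26 m ≈ 2.42 m ✓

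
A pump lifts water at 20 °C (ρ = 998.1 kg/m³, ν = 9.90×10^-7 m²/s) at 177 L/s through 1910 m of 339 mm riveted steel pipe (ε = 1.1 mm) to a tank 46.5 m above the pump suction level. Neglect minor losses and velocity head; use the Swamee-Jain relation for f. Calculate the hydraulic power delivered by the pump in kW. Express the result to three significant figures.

V = 4Q/(πD²) = 1.961 m/s; Re = 6.72×10^5; ε/D = 0.00324; f = 0.02703
h_f = f(L/D)V²/2g = 29.85 m
Total head H = z + h_f = 46.5 + 29.85 = 76.35 m
P_hyd = ρgQH = 998.1·9.81·0.177·76.35 = 132.3 kW

P_hyd ≈ 132 kW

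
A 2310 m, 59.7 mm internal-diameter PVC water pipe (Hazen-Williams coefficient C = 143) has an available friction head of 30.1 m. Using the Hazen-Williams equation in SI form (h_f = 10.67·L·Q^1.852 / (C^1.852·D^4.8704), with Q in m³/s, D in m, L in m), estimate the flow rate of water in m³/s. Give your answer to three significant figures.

Q ≈ 0.00231 m³/s

Rearranging: Q = [h_f·C^1.852·D^4.8704 / (10.67·L)]^(1/1.852)
Q = [30.1·143^1.852·0.0597^4.8704 / (10.67·2310)]^0.540 = 0.002309 m³/s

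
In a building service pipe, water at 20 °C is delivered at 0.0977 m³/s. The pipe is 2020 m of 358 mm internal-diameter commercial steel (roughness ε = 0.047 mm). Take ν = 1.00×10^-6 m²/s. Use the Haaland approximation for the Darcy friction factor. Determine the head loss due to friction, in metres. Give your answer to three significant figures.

V = 4Q/(πD²) = 4·0.0977/(π·0.358²) = 0.9706 m/s
Re = VD/ν = 0.9706·0.358/1.00×10^-6 = 3.47×10^5 → turbulent
ε/D = 0.047/358 = 1.31×10^-4
Haaland: f = 0.01522
h_f = f(L/D)V²/(2g) = 0.01522·(2020/0.358)·0.9706²/(2·9.81) = 4.122 m

h_f ≈ 4.12 m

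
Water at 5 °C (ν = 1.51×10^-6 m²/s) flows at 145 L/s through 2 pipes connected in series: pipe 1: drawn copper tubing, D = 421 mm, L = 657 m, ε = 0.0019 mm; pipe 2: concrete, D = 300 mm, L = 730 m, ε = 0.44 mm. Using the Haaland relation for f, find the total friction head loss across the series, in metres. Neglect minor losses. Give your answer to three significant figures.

Pipe 1: V = 1.042 m/s, Re = 2.90×10^5, ε/D = 4.51×10^-6, f = 0.01447, h_1 = f(L/D)V²/2g = 1.248 m
Pipe 2: V = 2.051 m/s, Re = 4.08×10^5, ε/D = 0.00147, f = 0.02213, h_2 = f(L/D)V²/2g = 11.55 m
Series → Q common, losses add: H = Σh = 12.80 m

H ≈ 12.8 m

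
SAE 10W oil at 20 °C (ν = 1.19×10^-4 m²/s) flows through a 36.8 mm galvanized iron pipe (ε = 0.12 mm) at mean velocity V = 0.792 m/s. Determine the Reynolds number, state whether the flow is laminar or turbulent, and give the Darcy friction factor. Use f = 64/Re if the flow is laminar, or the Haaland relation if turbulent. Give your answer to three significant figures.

Re ≈ 245; laminar; f = 64/Re ≈ 0.261

Re = VD/ν = 0.7920·0.0368/1.19×10^-4 = 245
Re < 2300 → laminar → f = 64/Re = 0.2613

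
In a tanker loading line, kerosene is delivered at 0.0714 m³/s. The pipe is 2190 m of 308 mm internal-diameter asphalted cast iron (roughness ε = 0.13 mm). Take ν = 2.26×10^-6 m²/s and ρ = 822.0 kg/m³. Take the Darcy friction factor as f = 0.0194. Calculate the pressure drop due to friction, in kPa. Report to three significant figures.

Δp ≈ 52.1 kPa

V = 4Q/(πD²) = 4·0.0714/(π·0.308²) = 0.9583 m/s
h_f = f(L/D)V²/(2g) = 0.01940·(2190/0.308)·0.9583²/(2·9.81) = 6.457 m
Δp = ρg·h_f = 822.0·9.81·6.457 = 52.07 kPa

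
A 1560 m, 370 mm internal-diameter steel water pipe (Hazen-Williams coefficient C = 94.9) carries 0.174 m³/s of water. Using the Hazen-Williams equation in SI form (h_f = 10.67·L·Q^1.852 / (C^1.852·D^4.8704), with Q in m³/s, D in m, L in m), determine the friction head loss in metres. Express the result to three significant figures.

h_f ≈ 18.0 m

h_f = 10.67·1560·0.174^1.852 / (94.9^1.852·0.370^4.8704) = 18.03 m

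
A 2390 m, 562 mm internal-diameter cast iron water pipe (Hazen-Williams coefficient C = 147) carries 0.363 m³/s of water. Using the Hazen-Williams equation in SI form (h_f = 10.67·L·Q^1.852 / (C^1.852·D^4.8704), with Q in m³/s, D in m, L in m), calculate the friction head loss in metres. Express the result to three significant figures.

h_f = 10.67·2390·0.363^1.852 / (147^1.852·0.562^4.8704) = 6.259 m

h_f ≈ 6.26 m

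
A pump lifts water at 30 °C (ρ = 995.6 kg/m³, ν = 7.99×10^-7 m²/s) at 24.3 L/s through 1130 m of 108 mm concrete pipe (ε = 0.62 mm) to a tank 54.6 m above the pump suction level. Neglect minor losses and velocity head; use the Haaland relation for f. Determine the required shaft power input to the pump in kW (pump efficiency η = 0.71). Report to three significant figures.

P_shaft ≈ 58.3 kW

V = 4Q/(πD²) = 2.653 m/s; Re = 3.59×10^5; ε/D = 0.00574; f = 0.03196
h_f = f(L/D)V²/2g = 119.9 m
Total head H = z + h_f = 54.6 + 119.9 = 174.5 m
P_hyd = ρgQH = 995.6·9.81·0.0243·174.5 = 41.42 kW
P_shaft = P_hyd/η = 41.42/0.71 = 58.34 kW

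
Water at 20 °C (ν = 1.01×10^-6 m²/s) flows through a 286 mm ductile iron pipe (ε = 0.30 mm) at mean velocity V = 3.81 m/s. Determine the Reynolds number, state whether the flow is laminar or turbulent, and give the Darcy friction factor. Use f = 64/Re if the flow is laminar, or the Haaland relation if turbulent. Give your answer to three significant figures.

Re = VD/ν = 3.810·0.286/1.01×10^-6 = 1.08×10^6
Re > 4000 → turbulent; ε/D = 0.00105
Haaland: f = 0.02014

Re ≈ 1.08×10^6; turbulent; f ≈ 0.0201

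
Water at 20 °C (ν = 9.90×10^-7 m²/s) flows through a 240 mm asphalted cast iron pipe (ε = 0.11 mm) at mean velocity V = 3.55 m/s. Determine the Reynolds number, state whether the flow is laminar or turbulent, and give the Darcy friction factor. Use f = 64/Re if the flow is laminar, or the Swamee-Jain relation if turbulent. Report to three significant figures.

Re ≈ 8.61×10^5; turbulent; f ≈ 0.0171

Re = VD/ν = 3.550·0.240/9.90×10^-7 = 8.61×10^5
Re > 4000 → turbulent; ε/D = 4.58×10^-4
Swamee-Jain: f = 0.01710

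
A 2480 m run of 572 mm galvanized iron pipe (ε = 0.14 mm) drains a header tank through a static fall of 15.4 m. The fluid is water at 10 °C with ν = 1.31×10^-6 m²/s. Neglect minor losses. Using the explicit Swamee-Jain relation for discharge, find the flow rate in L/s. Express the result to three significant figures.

Q ≈ 550 L/s

Swamee-Jain (Type II): Q = -0.965·√(gD⁵h_f/L)·ln[ε/(3.7D) + √(3.17ν²L/(gD³h_f))]
√(gD⁵h_f/L) = √(9.81·0.572⁵·15.4/2480) = 0.06107
ε/(3.7D) = 6.62×10^-5; √(3.17ν²L/(gD³h_f)) = 2.18×10^-5
Q = -0.965·0.06107·ln(8.799×10^-5) = 0.5504 m³/s
Check: V = 2.14 m/s, Re = 9.35×10^5, f = 0.01529, h_f = 15.5 m ≈ 15.4 m ✓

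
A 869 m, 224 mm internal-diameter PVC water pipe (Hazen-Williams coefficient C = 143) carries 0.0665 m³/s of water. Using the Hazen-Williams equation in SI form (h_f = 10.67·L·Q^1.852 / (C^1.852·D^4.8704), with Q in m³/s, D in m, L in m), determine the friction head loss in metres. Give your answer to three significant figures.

h_f ≈ 9.12 m

h_f = 10.67·869·0.0665^1.852 / (143^1.852·0.224^4.8704) = 9.118 m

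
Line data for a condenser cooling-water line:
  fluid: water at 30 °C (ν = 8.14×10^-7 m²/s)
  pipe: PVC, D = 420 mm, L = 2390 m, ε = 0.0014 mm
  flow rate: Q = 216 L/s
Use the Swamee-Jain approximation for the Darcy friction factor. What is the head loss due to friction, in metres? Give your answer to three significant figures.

h_f ≈ 8.54 m

V = 4Q/(πD²) = 4·0.216/(π·0.420²) = 1.559 m/s
Re = VD/ν = 1.559·0.420/8.14×10^-7 = 8.04×10^5 → turbulent
ε/D = 0.0014/420 = 3.33×10^-6
Swamee-Jain: f = 0.01212
h_f = f(L/D)V²/(2g) = 0.01212·(2390/0.420)·1.559²/(2·9.81) = 8.543 m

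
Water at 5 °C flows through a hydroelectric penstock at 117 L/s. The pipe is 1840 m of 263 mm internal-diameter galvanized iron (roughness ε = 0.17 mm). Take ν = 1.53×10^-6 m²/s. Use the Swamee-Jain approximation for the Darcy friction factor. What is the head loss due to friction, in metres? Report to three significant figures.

h_f ≈ 31.3 m

V = 4Q/(πD²) = 4·0.117/(π·0.263²) = 2.154 m/s
Re = VD/ν = 2.154·0.263/1.53×10^-6 = 3.70×10^5 → turbulent
ε/D = 0.17/263 = 6.46×10^-4
Swamee-Jain: f = 0.01890
h_f = f(L/D)V²/(2g) = 0.01890·(1840/0.263)·2.154²/(2·9.81) = 31.26 m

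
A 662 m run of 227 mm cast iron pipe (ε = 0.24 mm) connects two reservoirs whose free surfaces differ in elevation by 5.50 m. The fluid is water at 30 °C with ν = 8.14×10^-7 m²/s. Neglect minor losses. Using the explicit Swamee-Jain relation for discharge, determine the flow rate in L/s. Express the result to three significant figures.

Swamee-Jain (Type II): Q = -0.965·√(gD⁵h_f/L)·ln[ε/(3.7D) + √(3.17ν²L/(gD³h_f))]
√(gD⁵h_f/L) = √(9.81·0.227⁵·5.50/662) = 0.007009
ε/(3.7D) = 2.86×10^-4; √(3.17ν²L/(gD³h_f)) = 4.69×10^-5
Q = -0.965·0.007009·ln(3.327×10^-4) = 0.05417 m³/s
Check: V = 1.34 m/s, Re = 3.73×10^5, f = 0.02080, h_f = 5.54 m ≈ 5.50 m ✓

Q ≈ 54.2 L/s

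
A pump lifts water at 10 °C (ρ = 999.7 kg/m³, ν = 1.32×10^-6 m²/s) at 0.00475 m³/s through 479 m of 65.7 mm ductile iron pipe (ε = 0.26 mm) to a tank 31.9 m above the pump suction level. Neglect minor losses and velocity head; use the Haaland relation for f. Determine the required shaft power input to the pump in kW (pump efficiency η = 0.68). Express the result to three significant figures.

P_shaft ≈ 3.67 kW

V = 4Q/(πD²) = 1.401 m/s; Re = 6.97×10^4; ε/D = 0.00396; f = 0.02977
h_f = f(L/D)V²/2g = 21.72 m
Total head H = z + h_f = 31.9 + 21.72 = 53.62 m
P_hyd = ρgQH = 999.7·9.81·0.00475·53.62 = 2.498 kW
P_shaft = P_hyd/η = 2.498/0.68 = 3.673 kW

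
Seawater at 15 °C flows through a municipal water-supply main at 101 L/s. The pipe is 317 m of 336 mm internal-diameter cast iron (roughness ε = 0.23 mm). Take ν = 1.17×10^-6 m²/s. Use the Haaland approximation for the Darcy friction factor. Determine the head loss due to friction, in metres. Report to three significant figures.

h_f ≈ 1.18 m

V = 4Q/(πD²) = 4·0.101/(π·0.336²) = 1.139 m/s
Re = VD/ν = 1.139·0.336/1.17×10^-6 = 3.27×10^5 → turbulent
ε/D = 0.23/336 = 6.85×10^-4
Haaland: f = 0.01899
h_f = f(L/D)V²/(2g) = 0.01899·(317/0.336)·1.139²/(2·9.81) = 1.185 m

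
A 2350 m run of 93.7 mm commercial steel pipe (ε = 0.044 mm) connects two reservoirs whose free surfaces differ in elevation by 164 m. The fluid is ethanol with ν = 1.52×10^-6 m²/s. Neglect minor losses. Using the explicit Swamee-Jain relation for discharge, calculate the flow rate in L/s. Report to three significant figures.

Q ≈ 17.9 L/s

Swamee-Jain (Type II): Q = -0.965·√(gD⁵h_f/L)·ln[ε/(3.7D) + √(3.17ν²L/(gD³h_f))]
√(gD⁵h_f/L) = √(9.81·0.0937⁵·164/2350) = 0.002224
ε/(3.7D) = 1.27×10^-4; √(3.17ν²L/(gD³h_f)) = 1.14×10^-4
Q = -0.965·0.002224·ln(2.410×10^-4) = 0.01788 m³/s
Check: V = 2.59 m/s, Re = 1.60×10^5, f = 0.01919, h_f = 165 m ≈ 164 m ✓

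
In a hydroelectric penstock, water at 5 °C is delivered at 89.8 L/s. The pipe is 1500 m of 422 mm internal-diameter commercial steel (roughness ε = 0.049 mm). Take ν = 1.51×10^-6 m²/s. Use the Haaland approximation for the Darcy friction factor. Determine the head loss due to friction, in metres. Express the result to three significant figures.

V = 4Q/(πD²) = 4·0.0898/(π·0.422²) = 0.6420 m/s
Re = VD/ν = 0.6420·0.422/1.51×10^-6 = 1.79×10^5 → turbulent
ε/D = 0.049/422 = 1.16×10^-4
Haaland: f = 0.01658
h_f = f(L/D)V²/(2g) = 0.01658·(1500/0.422)·0.6420²/(2·9.81) = 1.238 m

h_f ≈ 1.24 m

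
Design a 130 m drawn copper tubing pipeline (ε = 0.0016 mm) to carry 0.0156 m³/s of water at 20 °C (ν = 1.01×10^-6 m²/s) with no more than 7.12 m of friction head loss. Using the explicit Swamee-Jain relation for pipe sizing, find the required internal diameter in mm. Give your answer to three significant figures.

Swamee-Jain (Type III): D = 0.66·[ε^1.25·(LQ²/(gh_f))^4.75 + ν·Q^9.4·(L/(gh_f))^5.2]^0.04
LQ²/(gh_f) = 4.529×10^-4; L/(gh_f) = 1.861
Term 1 = ε^1.25·(…)^4.75 = 7.44×10^-24; Term 2 = ν·Q^9.4·(…)^5.2 = 2.65×10^-22
D = 0.66·(7.44×10^-24 + 2.65×10^-22)^0.04 = 0.09056 m = 90.6 mm
Check: V = 2.42 m/s, Re = 2.17×10^5, f = 0.01546, h_f = 6.63 m ≈ 7.12 m ✓

D ≈ 90.6 mm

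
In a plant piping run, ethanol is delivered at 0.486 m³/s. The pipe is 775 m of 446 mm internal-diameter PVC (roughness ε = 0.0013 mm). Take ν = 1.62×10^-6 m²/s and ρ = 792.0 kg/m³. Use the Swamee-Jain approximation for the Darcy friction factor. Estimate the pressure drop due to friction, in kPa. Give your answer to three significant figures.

Δp ≈ 79.8 kPa

V = 4Q/(πD²) = 4·0.486/(π·0.446²) = 3.111 m/s
Re = VD/ν = 3.111·0.446/1.62×10^-6 = 8.56×10^5 → turbulent
ε/D = 0.0013/446 = 2.91×10^-6
Swamee-Jain: f = 0.01198
h_f = f(L/D)V²/(2g) = 0.01198·(775/0.446)·3.111²/(2·9.81) = 10.27 m
Δp = ρg·h_f = 792.0·9.81·10.27 = 79.79 kPa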